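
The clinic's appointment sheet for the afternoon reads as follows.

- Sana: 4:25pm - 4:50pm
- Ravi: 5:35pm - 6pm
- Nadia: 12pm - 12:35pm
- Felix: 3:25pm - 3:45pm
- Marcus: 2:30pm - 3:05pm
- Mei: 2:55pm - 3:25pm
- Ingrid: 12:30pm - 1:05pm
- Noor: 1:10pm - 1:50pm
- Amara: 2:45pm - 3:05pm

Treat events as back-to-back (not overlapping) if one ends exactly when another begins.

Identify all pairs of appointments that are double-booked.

Amara & Marcus, Amara & Mei, Ingrid & Nadia, Marcus & Mei

Sorted by start: Nadia, Ingrid, Noor, Marcus, Amara, Mei, Felix, Sana, Ravi.
Ingrid starts before Nadia ends → Nadia and Ingrid overlap.
Noor starts after Nadia ends — done with Nadia.
Noor starts after Ingrid ends — done with Ingrid.
Marcus starts after Noor ends — done with Noor.
Amara starts before Marcus ends → Marcus and Amara overlap.
Mei starts before Marcus ends → Marcus and Mei overlap.
Felix starts after Marcus ends — done with Marcus.
Mei starts before Amara ends → Amara and Mei overlap.
Felix starts after Amara ends — done with Amara.
Felix starts exactly when Mei ends (back-to-back, no overlap) — done with Mei.
Sana starts after Felix ends — done with Felix.
Ravi starts after Sana ends.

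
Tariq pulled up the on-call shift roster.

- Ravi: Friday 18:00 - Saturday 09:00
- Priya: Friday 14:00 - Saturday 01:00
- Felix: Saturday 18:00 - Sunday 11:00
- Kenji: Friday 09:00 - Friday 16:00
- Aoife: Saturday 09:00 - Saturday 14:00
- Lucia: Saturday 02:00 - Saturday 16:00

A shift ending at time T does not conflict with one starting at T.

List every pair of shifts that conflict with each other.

Aoife & Lucia, Kenji & Priya, Lucia & Ravi, Priya & Ravi

Sorted by start: Kenji, Priya, Ravi, Lucia, Aoife, Felix.
Priya starts before Kenji ends → Kenji and Priya overlap.
Ravi starts after Kenji ends; Kenji is clear from here.
Ravi starts before Priya ends → Priya and Ravi overlap.
Lucia starts after Priya ends; Priya is clear from here.
Lucia starts before Ravi ends → Ravi and Lucia overlap.
Aoife starts exactly when Ravi ends (back-to-back, no overlap); Ravi is clear from here.
Aoife starts before Lucia ends → Lucia and Aoife overlap.
Felix starts after Lucia ends.
Felix starts after Aoife ends.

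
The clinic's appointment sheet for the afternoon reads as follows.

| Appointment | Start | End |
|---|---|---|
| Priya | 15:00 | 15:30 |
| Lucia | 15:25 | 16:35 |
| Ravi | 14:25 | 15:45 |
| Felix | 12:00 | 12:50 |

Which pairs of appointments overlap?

Lucia & Priya, Lucia & Ravi, Priya & Ravi

Sorted by start: Felix, Ravi, Priya, Lucia.
Ravi starts after Felix ends — done with Felix.
Priya starts before Ravi ends → Ravi and Priya overlap.
Lucia starts before Ravi ends → Ravi and Lucia overlap.
Lucia starts before Priya ends → Priya and Lucia overlap.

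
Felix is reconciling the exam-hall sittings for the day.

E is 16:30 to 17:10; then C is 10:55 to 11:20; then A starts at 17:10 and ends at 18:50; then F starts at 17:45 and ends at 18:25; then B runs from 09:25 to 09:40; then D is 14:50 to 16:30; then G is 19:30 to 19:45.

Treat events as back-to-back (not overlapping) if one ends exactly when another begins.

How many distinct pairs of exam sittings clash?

Check each pair: they overlap iff neither finishes before the other starts.
Sorted by start: B, C, D, E, A, F, G.
C starts after B ends, so B has no further overlaps.
D starts after C ends, so C has no further overlaps.
E starts exactly when D ends (back-to-back, no overlap), so D has no further overlaps.
A starts exactly when E ends (back-to-back, no overlap), so E has no further overlaps.
F starts before A ends → A and F overlap.
G starts after A ends.
G starts after F ends.
Overlapping pairs: A & F — 1 in total.

1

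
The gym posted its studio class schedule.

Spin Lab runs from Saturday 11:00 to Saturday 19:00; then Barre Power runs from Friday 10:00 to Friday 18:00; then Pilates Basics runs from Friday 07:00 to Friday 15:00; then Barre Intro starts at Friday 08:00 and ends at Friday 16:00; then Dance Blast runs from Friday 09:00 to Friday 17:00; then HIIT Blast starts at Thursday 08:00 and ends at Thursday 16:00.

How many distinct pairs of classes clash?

Sorted by start: HIIT Blast, Pilates Basics, Barre Intro, Dance Blast, Barre Power, Spin Lab.
Pilates Basics starts after HIIT Blast ends; HIIT Blast is clear from here.
Barre Intro starts before Pilates Basics ends → Pilates Basics and Barre Intro overlap.
Dance Blast starts before Pilates Basics ends → Pilates Basics and Dance Blast overlap.
Barre Power starts before Pilates Basics ends → Pilates Basics and Barre Power overlap.
Spin Lab starts after Pilates Basics ends.
Dance Blast starts before Barre Intro ends → Barre Intro and Dance Blast overlap.
Barre Power starts before Barre Intro ends → Barre Intro and Barre Power overlap.
Spin Lab starts after Barre Intro ends.
Barre Power starts before Dance Blast ends → Dance Blast and Barre Power overlap.
Spin Lab starts after Dance Blast ends.
Spin Lab starts after Barre Power ends.
Overlapping pairs: Barre Intro & Barre Power, Barre Intro & Dance Blast, Barre Intro & Pilates Basics, Barre Power & Dance Blast, Barre Power & Pilates Basics, Dance Blast & Pilates Basics — 6 in total.

6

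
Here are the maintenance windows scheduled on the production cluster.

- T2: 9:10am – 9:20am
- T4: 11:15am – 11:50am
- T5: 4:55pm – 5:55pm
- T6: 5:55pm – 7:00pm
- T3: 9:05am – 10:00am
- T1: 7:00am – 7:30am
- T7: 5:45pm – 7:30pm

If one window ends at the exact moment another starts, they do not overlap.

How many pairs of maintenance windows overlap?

3

Sorted by start: T1, T3, T2, T4, T5, T7, T6.
T3 starts after T1 ends — done with T1.
T2 starts before T3 ends → T3 and T2 overlap.
T4 starts after T3 ends — done with T3.
T4 starts after T2 ends — done with T2.
T5 starts after T4 ends — done with T4.
T7 starts before T5 ends → T5 and T7 overlap.
T6 starts exactly when T5 ends (back-to-back, no overlap).
T6 starts before T7 ends → T7 and T6 overlap.
Overlapping pairs: T2 & T3, T5 & T7, T6 & T7 — 3 in total.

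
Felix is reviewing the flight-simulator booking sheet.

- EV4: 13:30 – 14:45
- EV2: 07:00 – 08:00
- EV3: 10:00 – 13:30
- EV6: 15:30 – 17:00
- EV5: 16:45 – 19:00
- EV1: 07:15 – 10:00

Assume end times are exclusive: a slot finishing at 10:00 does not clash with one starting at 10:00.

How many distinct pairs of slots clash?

Sorted by start: EV2, EV1, EV3, EV4, EV6, EV5.
EV1 starts before EV2 ends → EV2 and EV1 overlap.
EV3 starts after EV2 ends, so nothing later overlaps EV2 either.
EV3 starts exactly when EV1 ends (back-to-back, no overlap), so nothing later overlaps EV1 either.
EV4 starts exactly when EV3 ends (back-to-back, no overlap), so nothing later overlaps EV3 either.
EV6 starts after EV4 ends, so nothing later overlaps EV4 either.
EV5 starts before EV6 ends → EV6 and EV5 overlap.
Overlapping pairs: EV1 & EV2, EV5 & EV6 — 2 in total.

2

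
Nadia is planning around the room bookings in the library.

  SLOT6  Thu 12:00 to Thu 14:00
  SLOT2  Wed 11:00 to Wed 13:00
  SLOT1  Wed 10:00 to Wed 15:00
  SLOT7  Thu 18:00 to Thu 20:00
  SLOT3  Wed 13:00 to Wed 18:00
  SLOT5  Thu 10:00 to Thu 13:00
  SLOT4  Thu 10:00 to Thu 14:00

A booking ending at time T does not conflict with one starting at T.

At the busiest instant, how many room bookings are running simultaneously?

Sort all start/end points and keep a running count:
Wed 10:00 start SLOT1 → 1
Wed 11:00 start SLOT2 → 2
Wed 13:00 end SLOT2 → 1
Wed 13:00 start SLOT3 → 2
Wed 15:00 end SLOT1 → 1
Wed 18:00 end SLOT3 → 0
Thu 10:00 start SLOT4 → 1
Thu 10:00 start SLOT5 → 2
Thu 12:00 start SLOT6 → 3
Thu 13:00 end SLOT5 → 2
Thu 14:00 end SLOT4 → 1
Thu 14:00 end SLOT6 → 0
Thu 18:00 start SLOT7 → 1
Thu 20:00 end SLOT7 → 0
Peak is 3, at Thu 12:00 (SLOT4, SLOT5, SLOT6).

3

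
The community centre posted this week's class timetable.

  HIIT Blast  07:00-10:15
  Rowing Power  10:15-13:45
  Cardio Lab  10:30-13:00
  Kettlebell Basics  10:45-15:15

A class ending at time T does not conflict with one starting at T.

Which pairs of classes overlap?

Check each pair: they overlap iff neither finishes before the other starts.
Sorted by start: HIIT Blast, Rowing Power, Cardio Lab, Kettlebell Basics.
Rowing Power starts exactly when HIIT Blast ends (back-to-back, no overlap); HIIT Blast is clear from here.
Cardio Lab starts before Rowing Power ends → Rowing Power and Cardio Lab overlap.
Kettlebell Basics starts before Rowing Power ends → Rowing Power and Kettlebell Basics overlap.
Kettlebell Basics starts before Cardio Lab ends → Cardio Lab and Kettlebell Basics overlap.

Cardio Lab & Kettlebell Basics, Cardio Lab & Rowing Power, Kettlebell Basics & Rowing Power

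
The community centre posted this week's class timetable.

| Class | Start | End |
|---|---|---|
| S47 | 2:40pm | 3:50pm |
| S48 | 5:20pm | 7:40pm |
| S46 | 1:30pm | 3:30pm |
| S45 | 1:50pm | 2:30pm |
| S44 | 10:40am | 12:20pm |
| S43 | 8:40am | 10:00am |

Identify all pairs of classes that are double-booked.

Sorted by start: S43, S44, S46, S45, S47, S48.
S44 starts after S43 ends, so S43 has no further overlaps.
S46 starts after S44 ends, so S44 has no further overlaps.
S45 starts before S46 ends → S46 and S45 overlap.
S47 starts before S46 ends → S46 and S47 overlap.
S48 starts after S46 ends.
S47 starts after S45 ends, so S45 has no further overlaps.
S48 starts after S47 ends.

S45 & S46, S46 & S47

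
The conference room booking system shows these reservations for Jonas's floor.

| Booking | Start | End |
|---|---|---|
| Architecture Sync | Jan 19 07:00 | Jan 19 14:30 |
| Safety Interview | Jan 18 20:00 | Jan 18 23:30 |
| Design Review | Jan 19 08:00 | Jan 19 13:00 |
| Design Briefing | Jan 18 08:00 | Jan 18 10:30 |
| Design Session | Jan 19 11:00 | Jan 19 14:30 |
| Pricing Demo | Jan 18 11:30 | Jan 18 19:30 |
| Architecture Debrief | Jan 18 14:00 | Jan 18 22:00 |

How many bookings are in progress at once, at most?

Sweep the timeline, counting +1 at each start and −1 at each end (ends before starts at a tie):
Jan 18 08:00 start Design Briefing → 1
Jan 18 10:30 end Design Briefing → 0
Jan 18 11:30 start Pricing Demo → 1
Jan 18 14:00 start Architecture Debrief → 2
Jan 18 19:30 end Pricing Demo → 1
Jan 18 20:00 start Safety Interview → 2
Jan 18 22:00 end Architecture Debrief → 1
Jan 18 23:30 end Safety Interview → 0
Jan 19 07:00 start Architecture Sync → 1
Jan 19 08:00 start Design Review → 2
Jan 19 11:00 start Design Session → 3
Jan 19 13:00 end Design Review → 2
Jan 19 14:30 end Architecture Sync → 1
Jan 19 14:30 end Design Session → 0
Peak is 3, at Jan 19 11:00 (Architecture Sync, Design Review, Design Session).

3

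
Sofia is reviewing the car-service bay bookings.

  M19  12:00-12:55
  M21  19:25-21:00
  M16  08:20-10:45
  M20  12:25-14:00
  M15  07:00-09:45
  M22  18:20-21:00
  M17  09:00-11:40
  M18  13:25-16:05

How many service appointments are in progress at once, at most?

Sort all start/end points and keep a running count:
07:00 start M15 → 1
08:20 start M16 → 2
09:00 start M17 → 3
09:45 end M15 → 2
10:45 end M16 → 1
11:40 end M17 → 0
12:00 start M19 → 1
12:25 start M20 → 2
12:55 end M19 → 1
13:25 start M18 → 2
14:00 end M20 → 1
16:05 end M18 → 0
18:20 start M22 → 1
19:25 start M21 → 2
21:00 end M21 → 1
21:00 end M22 → 0
Peak is 3, at 09:00 (M15, M16, M17).

3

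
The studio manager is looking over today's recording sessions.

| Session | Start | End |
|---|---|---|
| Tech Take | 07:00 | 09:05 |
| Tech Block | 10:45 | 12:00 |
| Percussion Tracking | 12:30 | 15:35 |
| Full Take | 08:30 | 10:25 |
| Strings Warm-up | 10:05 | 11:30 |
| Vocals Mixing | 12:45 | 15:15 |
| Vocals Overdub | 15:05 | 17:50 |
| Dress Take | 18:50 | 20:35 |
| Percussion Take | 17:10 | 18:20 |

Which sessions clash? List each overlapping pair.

Sorted by start: Tech Take, Full Take, Strings Warm-up, Tech Block, Percussion Tracking, Vocals Mixing, Vocals Overdub, Percussion Take, Dress Take.
Full Take starts before Tech Take ends → Tech Take and Full Take overlap.
Strings Warm-up starts after Tech Take ends — done with Tech Take.
Strings Warm-up starts before Full Take ends → Full Take and Strings Warm-up overlap.
Tech Block starts after Full Take ends — done with Full Take.
Tech Block starts before Strings Warm-up ends → Strings Warm-up and Tech Block overlap.
Percussion Tracking starts after Strings Warm-up ends — done with Strings Warm-up.
Percussion Tracking starts after Tech Block ends — done with Tech Block.
Vocals Mixing starts before Percussion Tracking ends → Percussion Tracking and Vocals Mixing overlap.
Vocals Overdub starts before Percussion Tracking ends → Percussion Tracking and Vocals Overdub overlap.
Percussion Take starts after Percussion Tracking ends — done with Percussion Tracking.
Vocals Overdub starts before Vocals Mixing ends → Vocals Mixing and Vocals Overdub overlap.
Percussion Take starts after Vocals Mixing ends — done with Vocals Mixing.
Percussion Take starts before Vocals Overdub ends → Vocals Overdub and Percussion Take overlap.
Dress Take starts after Vocals Overdub ends.
Dress Take starts after Percussion Take ends.

Full Take & Strings Warm-up, Full Take & Tech Take, Percussion Take & Vocals Overdub, Percussion Tracking & Vocals Mixing, Percussion Tracking & Vocals Overdub, Strings Warm-up & Tech Block, Vocals Mixing & Vocals Overdub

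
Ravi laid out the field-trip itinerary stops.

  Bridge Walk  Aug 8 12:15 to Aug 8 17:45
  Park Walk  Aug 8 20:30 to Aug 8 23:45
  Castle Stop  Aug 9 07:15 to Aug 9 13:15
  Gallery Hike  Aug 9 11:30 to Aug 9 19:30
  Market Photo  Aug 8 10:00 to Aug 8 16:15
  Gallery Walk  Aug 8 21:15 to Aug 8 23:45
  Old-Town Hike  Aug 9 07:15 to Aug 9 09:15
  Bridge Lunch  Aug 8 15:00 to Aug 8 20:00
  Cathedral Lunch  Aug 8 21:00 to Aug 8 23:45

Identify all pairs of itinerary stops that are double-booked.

Sorted by start: Market Photo, Bridge Walk, Bridge Lunch, Park Walk, Cathedral Lunch, Gallery Walk, Castle Stop, Old-Town Hike, Gallery Hike.
Bridge Walk starts before Market Photo ends → Market Photo and Bridge Walk overlap.
Bridge Lunch starts before Market Photo ends → Market Photo and Bridge Lunch overlap.
Park Walk starts after Market Photo ends; Market Photo is clear from here.
Bridge Lunch starts before Bridge Walk ends → Bridge Walk and Bridge Lunch overlap.
Park Walk starts after Bridge Walk ends; Bridge Walk is clear from here.
Park Walk starts after Bridge Lunch ends; Bridge Lunch is clear from here.
Cathedral Lunch starts before Park Walk ends → Park Walk and Cathedral Lunch overlap.
Gallery Walk starts before Park Walk ends → Park Walk and Gallery Walk overlap.
Castle Stop starts after Park Walk ends; Park Walk is clear from here.
Gallery Walk starts before Cathedral Lunch ends → Cathedral Lunch and Gallery Walk overlap.
Castle Stop starts after Cathedral Lunch ends; Cathedral Lunch is clear from here.
Castle Stop starts after Gallery Walk ends; Gallery Walk is clear from here.
Old-Town Hike starts before Castle Stop ends → Castle Stop and Old-Town Hike overlap.
Gallery Hike starts before Castle Stop ends → Castle Stop and Gallery Hike overlap.
Gallery Hike starts after Old-Town Hike ends.

Bridge Lunch & Bridge Walk, Bridge Lunch & Market Photo, Bridge Walk & Market Photo, Castle Stop & Gallery Hike, Castle Stop & Old-Town Hike, Cathedral Lunch & Gallery Walk, Cathedral Lunch & Park Walk, Gallery Walk & Park Walk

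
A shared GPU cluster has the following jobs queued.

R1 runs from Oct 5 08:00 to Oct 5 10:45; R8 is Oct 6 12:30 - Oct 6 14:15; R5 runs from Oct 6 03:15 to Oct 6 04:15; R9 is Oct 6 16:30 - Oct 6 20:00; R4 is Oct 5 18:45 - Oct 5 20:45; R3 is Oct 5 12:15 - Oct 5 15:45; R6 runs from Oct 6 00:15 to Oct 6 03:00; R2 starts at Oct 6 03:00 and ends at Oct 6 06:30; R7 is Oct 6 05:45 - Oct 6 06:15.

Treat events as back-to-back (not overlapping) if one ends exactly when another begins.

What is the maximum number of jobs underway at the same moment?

2

Sweep the timeline, counting +1 at each start and −1 at each end (ends before starts at a tie):
Oct 5 08:00 start R1 → 1
Oct 5 10:45 end R1 → 0
Oct 5 12:15 start R3 → 1
Oct 5 15:45 end R3 → 0
Oct 5 18:45 start R4 → 1
Oct 5 20:45 end R4 → 0
Oct 6 00:15 start R6 → 1
Oct 6 03:00 end R6 → 0
Oct 6 03:00 start R2 → 1
Oct 6 03:15 start R5 → 2
Oct 6 04:15 end R5 → 1
Oct 6 05:45 start R7 → 2
Oct 6 06:15 end R7 → 1
Oct 6 06:30 end R2 → 0
Oct 6 12:30 start R8 → 1
Oct 6 14:15 end R8 → 0
Oct 6 16:30 start R9 → 1
Oct 6 20:00 end R9 → 0
Peak is 2, at Oct 6 03:15 (R2, R5).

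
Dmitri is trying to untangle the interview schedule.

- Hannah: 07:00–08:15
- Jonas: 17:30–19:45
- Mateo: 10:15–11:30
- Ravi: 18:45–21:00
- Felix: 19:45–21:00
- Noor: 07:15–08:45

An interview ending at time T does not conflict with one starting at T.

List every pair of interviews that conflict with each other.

Felix & Ravi, Hannah & Noor, Jonas & Ravi

Check each pair: they overlap iff neither finishes before the other starts.
Sorted by start: Hannah, Noor, Mateo, Jonas, Ravi, Felix.
Noor starts before Hannah ends → Hannah and Noor overlap.
Mateo starts after Hannah ends — done with Hannah.
Mateo starts after Noor ends — done with Noor.
Jonas starts after Mateo ends — done with Mateo.
Ravi starts before Jonas ends → Jonas and Ravi overlap.
Felix starts exactly when Jonas ends (back-to-back, no overlap).
Felix starts before Ravi ends → Ravi and Felix overlap.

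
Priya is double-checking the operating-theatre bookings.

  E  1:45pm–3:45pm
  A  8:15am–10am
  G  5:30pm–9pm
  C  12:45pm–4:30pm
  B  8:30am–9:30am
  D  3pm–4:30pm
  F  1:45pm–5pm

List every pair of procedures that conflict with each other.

A & B, C & D, C & E, C & F, D & E, D & F, E & F

Sorted by start: A, B, C, E, F, D, G.
B starts before A ends → A and B overlap.
C starts after A ends — done with A.
C starts after B ends — done with B.
E starts before C ends → C and E overlap.
F starts before C ends → C and F overlap.
D starts before C ends → C and D overlap.
G starts after C ends.
F starts before E ends → E and F overlap.
D starts before E ends → E and D overlap.
G starts after E ends.
D starts before F ends → F and D overlap.
G starts after F ends.
G starts after D ends.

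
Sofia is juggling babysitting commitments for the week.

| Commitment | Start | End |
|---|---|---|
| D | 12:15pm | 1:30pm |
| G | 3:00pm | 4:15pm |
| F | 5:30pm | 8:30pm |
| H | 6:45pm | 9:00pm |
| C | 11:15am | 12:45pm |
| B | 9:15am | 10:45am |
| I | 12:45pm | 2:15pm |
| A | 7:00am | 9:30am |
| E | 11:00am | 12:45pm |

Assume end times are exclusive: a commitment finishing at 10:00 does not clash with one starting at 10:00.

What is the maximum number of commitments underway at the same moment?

Sort all start/end points and keep a running count:
7:00am start A → 1
9:15am start B → 2
9:30am end A → 1
10:45am end B → 0
11:00am start E → 1
11:15am start C → 2
12:15pm start D → 3
12:45pm end C → 2
12:45pm end E → 1
12:45pm start I → 2
1:30pm end D → 1
2:15pm end I → 0
3:00pm start G → 1
4:15pm end G → 0
5:30pm start F → 1
6:45pm start H → 2
8:30pm end F → 1
9:00pm end H → 0
Peak is 3, at 12:15pm (C, D, E).

3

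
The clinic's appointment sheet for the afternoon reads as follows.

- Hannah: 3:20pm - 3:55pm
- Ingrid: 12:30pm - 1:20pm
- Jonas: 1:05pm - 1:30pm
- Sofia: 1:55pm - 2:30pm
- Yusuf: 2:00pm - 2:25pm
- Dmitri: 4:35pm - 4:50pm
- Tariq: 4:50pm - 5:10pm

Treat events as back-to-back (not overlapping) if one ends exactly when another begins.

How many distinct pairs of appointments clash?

2

Sorted by start: Ingrid, Jonas, Sofia, Yusuf, Hannah, Dmitri, Tariq.
Jonas starts before Ingrid ends → Ingrid and Jonas overlap.
Sofia starts after Ingrid ends, so nothing later overlaps Ingrid either.
Sofia starts after Jonas ends, so nothing later overlaps Jonas either.
Yusuf starts before Sofia ends → Sofia and Yusuf overlap.
Hannah starts after Sofia ends, so nothing later overlaps Sofia either.
Hannah starts after Yusuf ends, so nothing later overlaps Yusuf either.
Dmitri starts after Hannah ends, so nothing later overlaps Hannah either.
Tariq starts exactly when Dmitri ends (back-to-back, no overlap).
Overlapping pairs: Ingrid & Jonas, Sofia & Yusuf — 2 in total.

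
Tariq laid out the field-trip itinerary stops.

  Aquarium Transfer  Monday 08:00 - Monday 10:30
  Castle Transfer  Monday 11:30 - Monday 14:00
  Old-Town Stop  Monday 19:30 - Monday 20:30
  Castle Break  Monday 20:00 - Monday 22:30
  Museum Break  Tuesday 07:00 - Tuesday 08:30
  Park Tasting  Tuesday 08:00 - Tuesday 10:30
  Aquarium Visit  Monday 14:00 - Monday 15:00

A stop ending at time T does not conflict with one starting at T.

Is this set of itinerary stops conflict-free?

No

Sorted by start: Aquarium Transfer, Castle Transfer, Aquarium Visit, Old-Town Stop, Castle Break, Museum Break, Park Tasting.
Castle Transfer starts after Aquarium Transfer ends, so Aquarium Transfer has no further overlaps.
Aquarium Visit starts exactly when Castle Transfer ends (back-to-back, no overlap), so Castle Transfer has no further overlaps.
Old-Town Stop starts after Aquarium Visit ends, so Aquarium Visit has no further overlaps.
Castle Break starts before Old-Town Stop ends → Old-Town Stop and Castle Break overlap.
That's a conflict, so the schedule is not conflict-free.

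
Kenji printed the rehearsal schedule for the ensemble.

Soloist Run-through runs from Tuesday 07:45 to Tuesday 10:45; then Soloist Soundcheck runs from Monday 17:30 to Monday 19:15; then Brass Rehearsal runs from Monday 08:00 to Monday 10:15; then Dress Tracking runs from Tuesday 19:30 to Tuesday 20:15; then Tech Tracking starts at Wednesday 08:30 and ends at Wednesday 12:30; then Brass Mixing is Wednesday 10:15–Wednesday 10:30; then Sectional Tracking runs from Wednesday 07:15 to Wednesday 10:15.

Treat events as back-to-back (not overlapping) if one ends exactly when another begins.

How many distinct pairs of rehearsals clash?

Sorted by start: Brass Rehearsal, Soloist Soundcheck, Soloist Run-through, Dress Tracking, Sectional Tracking, Tech Tracking, Brass Mixing.
Soloist Soundcheck starts after Brass Rehearsal ends, so Brass Rehearsal has no further overlaps.
Soloist Run-through starts after Soloist Soundcheck ends, so Soloist Soundcheck has no further overlaps.
Dress Tracking starts after Soloist Run-through ends, so Soloist Run-through has no further overlaps.
Sectional Tracking starts after Dress Tracking ends, so Dress Tracking has no further overlaps.
Tech Tracking starts before Sectional Tracking ends → Sectional Tracking and Tech Tracking overlap.
Brass Mixing starts exactly when Sectional Tracking ends (back-to-back, no overlap).
Brass Mixing starts before Tech Tracking ends → Tech Tracking and Brass Mixing overlap.
Overlapping pairs: Brass Mixing & Tech Tracking, Sectional Tracking & Tech Tracking — 2 in total.

2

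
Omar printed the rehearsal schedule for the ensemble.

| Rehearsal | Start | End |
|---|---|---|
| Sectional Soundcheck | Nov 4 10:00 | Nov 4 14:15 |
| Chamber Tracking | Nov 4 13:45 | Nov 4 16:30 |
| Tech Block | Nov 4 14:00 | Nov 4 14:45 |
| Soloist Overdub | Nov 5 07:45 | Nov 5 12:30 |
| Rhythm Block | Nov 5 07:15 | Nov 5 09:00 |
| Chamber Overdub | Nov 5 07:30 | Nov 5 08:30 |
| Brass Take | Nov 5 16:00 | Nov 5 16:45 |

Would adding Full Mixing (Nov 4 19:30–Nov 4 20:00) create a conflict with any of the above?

Sectional Soundcheck: ends Nov 4 14:15 at or before Full Mixing starts Nov 4 19:30 → clear.
Chamber Tracking: ends Nov 4 16:30 at or before Full Mixing starts Nov 4 19:30 → clear.
Tech Block: ends Nov 4 14:45 at or before Full Mixing starts Nov 4 19:30 → clear.
Rhythm Block: starts Nov 5 07:15 at or after Full Mixing ends Nov 4 20:00 → clear.
Chamber Overdub: starts Nov 5 07:30 at or after Full Mixing ends Nov 4 20:00 → clear.
Soloist Overdub: starts Nov 5 07:45 at or after Full Mixing ends Nov 4 20:00 → clear.
Brass Take: starts Nov 5 16:00 at or after Full Mixing ends Nov 4 20:00 → clear.

No — it doesn't clash with anything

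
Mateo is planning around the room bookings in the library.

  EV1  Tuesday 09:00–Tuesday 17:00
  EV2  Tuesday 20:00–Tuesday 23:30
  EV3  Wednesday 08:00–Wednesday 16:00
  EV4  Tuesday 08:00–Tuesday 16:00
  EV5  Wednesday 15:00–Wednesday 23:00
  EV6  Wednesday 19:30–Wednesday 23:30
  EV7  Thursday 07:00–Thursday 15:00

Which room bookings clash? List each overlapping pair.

Sorted by start: EV4, EV1, EV2, EV3, EV5, EV6, EV7.
EV1 starts before EV4 ends → EV4 and EV1 overlap.
EV2 starts after EV4 ends, so nothing later overlaps EV4 either.
EV2 starts after EV1 ends, so nothing later overlaps EV1 either.
EV3 starts after EV2 ends, so nothing later overlaps EV2 either.
EV5 starts before EV3 ends → EV3 and EV5 overlap.
EV6 starts after EV3 ends, so nothing later overlaps EV3 either.
EV6 starts before EV5 ends → EV5 and EV6 overlap.
EV7 starts after EV5 ends.
EV7 starts after EV6 ends.

EV1 & EV4, EV3 & EV5, EV5 & EV6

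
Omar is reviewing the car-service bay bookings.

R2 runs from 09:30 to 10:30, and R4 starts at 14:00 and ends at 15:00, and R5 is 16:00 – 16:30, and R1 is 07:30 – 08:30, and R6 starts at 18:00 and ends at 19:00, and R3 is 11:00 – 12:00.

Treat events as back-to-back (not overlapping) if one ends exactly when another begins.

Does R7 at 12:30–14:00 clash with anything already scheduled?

No — it doesn't clash with anything

R1: ends 08:30 at or before R7 starts 12:30 → clear.
R2: ends 10:30 at or before R7 starts 12:30 → clear.
R3: ends 12:00 at or before R7 starts 12:30 → clear.
R4: starts 14:00 at or after R7 ends 14:00 → clear.
R5: starts 16:00 at or after R7 ends 14:00 → clear.
R6: starts 18:00 at or after R7 ends 14:00 → clear.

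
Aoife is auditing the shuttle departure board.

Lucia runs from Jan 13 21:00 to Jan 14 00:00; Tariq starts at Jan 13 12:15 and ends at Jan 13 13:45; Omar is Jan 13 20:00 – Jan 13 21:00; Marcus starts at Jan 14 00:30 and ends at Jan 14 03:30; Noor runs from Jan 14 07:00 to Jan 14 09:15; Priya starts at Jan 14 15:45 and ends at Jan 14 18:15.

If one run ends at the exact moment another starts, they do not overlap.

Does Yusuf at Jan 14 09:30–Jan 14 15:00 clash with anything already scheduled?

No — it doesn't clash with anything

Tariq: ends Jan 13 13:45 at or before Yusuf starts Jan 14 09:30 → clear.
Omar: ends Jan 13 21:00 at or before Yusuf starts Jan 14 09:30 → clear.
Lucia: ends Jan 14 00:00 at or before Yusuf starts Jan 14 09:30 → clear.
Marcus: ends Jan 14 03:30 at or before Yusuf starts Jan 14 09:30 → clear.
Noor: ends Jan 14 09:15 at or before Yusuf starts Jan 14 09:30 → clear.
Priya: starts Jan 14 15:45 at or after Yusuf ends Jan 14 15:00 → clear.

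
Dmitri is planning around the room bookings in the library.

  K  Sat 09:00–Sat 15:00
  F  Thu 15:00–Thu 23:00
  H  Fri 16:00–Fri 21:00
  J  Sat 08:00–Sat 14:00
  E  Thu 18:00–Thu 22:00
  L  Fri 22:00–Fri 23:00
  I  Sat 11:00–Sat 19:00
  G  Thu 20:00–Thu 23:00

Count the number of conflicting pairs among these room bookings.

Check each pair: they overlap iff neither finishes before the other starts.
Sorted by start: F, E, G, H, L, J, K, I.
E starts before F ends → F and E overlap.
G starts before F ends → F and G overlap.
H starts after F ends — done with F.
G starts before E ends → E and G overlap.
H starts after E ends — done with E.
H starts after G ends — done with G.
L starts after H ends — done with H.
J starts after L ends — done with L.
K starts before J ends → J and K overlap.
I starts before J ends → J and I overlap.
I starts before K ends → K and I overlap.
Overlapping pairs: E & F, E & G, F & G, I & J, I & K, J & K — 6 in total.

6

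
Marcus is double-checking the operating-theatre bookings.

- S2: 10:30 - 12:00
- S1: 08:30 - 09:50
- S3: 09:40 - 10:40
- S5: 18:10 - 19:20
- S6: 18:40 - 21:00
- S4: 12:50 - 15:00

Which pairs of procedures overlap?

S1 & S3, S2 & S3, S5 & S6

Sorted by start: S1, S3, S2, S4, S5, S6.
S3 starts before S1 ends → S1 and S3 overlap.
S2 starts after S1 ends — done with S1.
S2 starts before S3 ends → S3 and S2 overlap.
S4 starts after S3 ends — done with S3.
S4 starts after S2 ends — done with S2.
S5 starts after S4 ends — done with S4.
S6 starts before S5 ends → S5 and S6 overlap.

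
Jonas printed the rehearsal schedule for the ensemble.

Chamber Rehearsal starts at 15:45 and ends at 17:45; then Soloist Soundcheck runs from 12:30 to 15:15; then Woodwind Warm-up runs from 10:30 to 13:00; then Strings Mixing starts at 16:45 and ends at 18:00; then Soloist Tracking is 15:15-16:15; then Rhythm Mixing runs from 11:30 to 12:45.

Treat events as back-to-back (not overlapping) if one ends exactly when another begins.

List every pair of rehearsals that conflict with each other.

Sorted by start: Woodwind Warm-up, Rhythm Mixing, Soloist Soundcheck, Soloist Tracking, Chamber Rehearsal, Strings Mixing.
Rhythm Mixing starts before Woodwind Warm-up ends → Woodwind Warm-up and Rhythm Mixing overlap.
Soloist Soundcheck starts before Woodwind Warm-up ends → Woodwind Warm-up and Soloist Soundcheck overlap.
Soloist Tracking starts after Woodwind Warm-up ends; Woodwind Warm-up is clear from here.
Soloist Soundcheck starts before Rhythm Mixing ends → Rhythm Mixing and Soloist Soundcheck overlap.
Soloist Tracking starts after Rhythm Mixing ends; Rhythm Mixing is clear from here.
Soloist Tracking starts exactly when Soloist Soundcheck ends (back-to-back, no overlap); Soloist Soundcheck is clear from here.
Chamber Rehearsal starts before Soloist Tracking ends → Soloist Tracking and Chamber Rehearsal overlap.
Strings Mixing starts after Soloist Tracking ends.
Strings Mixing starts before Chamber Rehearsal ends → Chamber Rehearsal and Strings Mixing overlap.

Chamber Rehearsal & Soloist Tracking, Chamber Rehearsal & Strings Mixing, Rhythm Mixing & Soloist Soundcheck, Rhythm Mixing & Woodwind Warm-up, Soloist Soundcheck & Woodwind Warm-up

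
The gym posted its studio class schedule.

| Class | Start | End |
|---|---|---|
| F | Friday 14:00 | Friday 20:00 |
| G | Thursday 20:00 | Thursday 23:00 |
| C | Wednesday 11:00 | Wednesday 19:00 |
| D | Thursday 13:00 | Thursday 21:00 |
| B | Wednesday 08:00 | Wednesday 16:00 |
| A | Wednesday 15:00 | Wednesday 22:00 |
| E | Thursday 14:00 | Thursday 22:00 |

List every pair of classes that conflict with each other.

Sorted by start: B, C, A, D, E, G, F.
C starts before B ends → B and C overlap.
A starts before B ends → B and A overlap.
D starts after B ends, so nothing later overlaps B either.
A starts before C ends → C and A overlap.
D starts after C ends, so nothing later overlaps C either.
D starts after A ends, so nothing later overlaps A either.
E starts before D ends → D and E overlap.
G starts before D ends → D and G overlap.
F starts after D ends.
G starts before E ends → E and G overlap.
F starts after E ends.
F starts after G ends.

A & B, A & C, B & C, D & E, D & G, E & G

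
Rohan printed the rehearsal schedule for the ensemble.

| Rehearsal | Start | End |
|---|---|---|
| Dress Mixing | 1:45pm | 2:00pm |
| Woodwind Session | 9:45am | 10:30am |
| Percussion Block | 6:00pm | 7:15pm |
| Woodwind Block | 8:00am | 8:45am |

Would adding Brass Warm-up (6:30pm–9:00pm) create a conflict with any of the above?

Yes — it overlaps Percussion Block

Woodwind Block: ends 8:45am at or before Brass Warm-up starts 6:30pm → clear.
Woodwind Session: ends 10:30am at or before Brass Warm-up starts 6:30pm → clear.
Dress Mixing: ends 2:00pm at or before Brass Warm-up starts 6:30pm → clear.
Percussion Block: starts 6:00pm before Brass Warm-up ends 9:00pm, and ends 7:15pm after Brass Warm-up starts 6:30pm → overlap.
Brass Warm-up overlaps Percussion Block.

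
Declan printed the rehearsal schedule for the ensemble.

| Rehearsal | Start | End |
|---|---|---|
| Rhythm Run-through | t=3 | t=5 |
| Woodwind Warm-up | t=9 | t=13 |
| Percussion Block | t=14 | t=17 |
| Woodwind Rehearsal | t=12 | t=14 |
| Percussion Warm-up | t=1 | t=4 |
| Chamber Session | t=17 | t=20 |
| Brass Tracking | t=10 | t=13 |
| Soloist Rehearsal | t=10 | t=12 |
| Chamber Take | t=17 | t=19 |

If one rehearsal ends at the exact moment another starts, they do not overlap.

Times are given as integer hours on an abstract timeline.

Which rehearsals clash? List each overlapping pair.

Brass Tracking & Soloist Rehearsal, Brass Tracking & Woodwind Rehearsal, Brass Tracking & Woodwind Warm-up, Chamber Session & Chamber Take, Percussion Warm-up & Rhythm Run-through, Soloist Rehearsal & Woodwind Warm-up, Woodwind Rehearsal & Woodwind Warm-up

Sorted by start: Percussion Warm-up, Rhythm Run-through, Woodwind Warm-up, Brass Tracking, Soloist Rehearsal, Woodwind Rehearsal, Percussion Block, Chamber Session, Chamber Take.
Rhythm Run-through starts before Percussion Warm-up ends → Percussion Warm-up and Rhythm Run-through overlap.
Woodwind Warm-up starts after Percussion Warm-up ends — done with Percussion Warm-up.
Woodwind Warm-up starts after Rhythm Run-through ends — done with Rhythm Run-through.
Brass Tracking starts before Woodwind Warm-up ends → Woodwind Warm-up and Brass Tracking overlap.
Soloist Rehearsal starts before Woodwind Warm-up ends → Woodwind Warm-up and Soloist Rehearsal overlap.
Woodwind Rehearsal starts before Woodwind Warm-up ends → Woodwind Warm-up and Woodwind Rehearsal overlap.
Percussion Block starts after Woodwind Warm-up ends — done with Woodwind Warm-up.
Soloist Rehearsal starts before Brass Tracking ends → Brass Tracking and Soloist Rehearsal overlap.
Woodwind Rehearsal starts before Brass Tracking ends → Brass Tracking and Woodwind Rehearsal overlap.
Percussion Block starts after Brass Tracking ends — done with Brass Tracking.
Woodwind Rehearsal starts exactly when Soloist Rehearsal ends (back-to-back, no overlap) — done with Soloist Rehearsal.
Percussion Block starts exactly when Woodwind Rehearsal ends (back-to-back, no overlap) — done with Woodwind Rehearsal.
Chamber Session starts exactly when Percussion Block ends (back-to-back, no overlap) — done with Percussion Block.
Chamber Take starts before Chamber Session ends → Chamber Session and Chamber Take overlap.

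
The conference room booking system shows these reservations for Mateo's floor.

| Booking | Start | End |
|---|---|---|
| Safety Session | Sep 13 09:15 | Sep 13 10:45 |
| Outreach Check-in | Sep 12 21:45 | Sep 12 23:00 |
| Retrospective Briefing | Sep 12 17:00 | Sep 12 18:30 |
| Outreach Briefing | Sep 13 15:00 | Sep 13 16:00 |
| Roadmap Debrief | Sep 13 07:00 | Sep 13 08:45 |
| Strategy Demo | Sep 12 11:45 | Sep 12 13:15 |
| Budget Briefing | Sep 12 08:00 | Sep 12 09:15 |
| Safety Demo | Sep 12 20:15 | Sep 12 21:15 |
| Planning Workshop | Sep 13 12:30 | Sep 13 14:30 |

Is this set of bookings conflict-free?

Yes

Sorted by start: Budget Briefing, Strategy Demo, Retrospective Briefing, Safety Demo, Outreach Check-in, Roadmap Debrief, Safety Session, Planning Workshop, Outreach Briefing.
Strategy Demo starts after Budget Briefing ends, so nothing later overlaps Budget Briefing either.
Retrospective Briefing starts after Strategy Demo ends, so nothing later overlaps Strategy Demo either.
Safety Demo starts after Retrospective Briefing ends, so nothing later overlaps Retrospective Briefing either.
Outreach Check-in starts after Safety Demo ends, so nothing later overlaps Safety Demo either.
Roadmap Debrief starts after Outreach Check-in ends, so nothing later overlaps Outreach Check-in either.
Safety Session starts after Roadmap Debrief ends, so nothing later overlaps Roadmap Debrief either.
Planning Workshop starts after Safety Session ends, so nothing later overlaps Safety Session either.
Outreach Briefing starts after Planning Workshop ends.
Every pair is clear; the schedule has no overlaps.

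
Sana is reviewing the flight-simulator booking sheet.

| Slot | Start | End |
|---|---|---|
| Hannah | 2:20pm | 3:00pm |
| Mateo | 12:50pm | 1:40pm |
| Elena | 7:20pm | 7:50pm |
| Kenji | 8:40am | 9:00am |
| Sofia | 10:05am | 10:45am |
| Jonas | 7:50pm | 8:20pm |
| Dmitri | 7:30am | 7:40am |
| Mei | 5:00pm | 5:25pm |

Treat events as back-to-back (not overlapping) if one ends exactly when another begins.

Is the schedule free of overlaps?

Sorted by start: Dmitri, Kenji, Sofia, Mateo, Hannah, Mei, Elena, Jonas.
Kenji starts after Dmitri ends; Dmitri is clear from here.
Sofia starts after Kenji ends; Kenji is clear from here.
Mateo starts after Sofia ends; Sofia is clear from here.
Hannah starts after Mateo ends; Mateo is clear from here.
Mei starts after Hannah ends; Hannah is clear from here.
Elena starts after Mei ends; Mei is clear from here.
Jonas starts exactly when Elena ends (back-to-back, no overlap).
Every pair is clear; the schedule has no overlaps.

Yes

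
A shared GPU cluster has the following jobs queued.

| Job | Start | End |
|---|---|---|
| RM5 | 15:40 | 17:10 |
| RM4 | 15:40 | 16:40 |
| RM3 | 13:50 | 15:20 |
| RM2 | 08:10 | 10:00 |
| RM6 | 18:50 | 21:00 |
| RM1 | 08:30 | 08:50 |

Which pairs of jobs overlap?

Check each pair: they overlap iff neither finishes before the other starts.
Sorted by start: RM2, RM1, RM3, RM4, RM5, RM6.
RM1 starts before RM2 ends → RM2 and RM1 overlap.
RM3 starts after RM2 ends — done with RM2.
RM3 starts after RM1 ends — done with RM1.
RM4 starts after RM3 ends — done with RM3.
RM5 starts before RM4 ends → RM4 and RM5 overlap.
RM6 starts after RM4 ends.
RM6 starts after RM5 ends.

RM1 & RM2, RM4 & RM5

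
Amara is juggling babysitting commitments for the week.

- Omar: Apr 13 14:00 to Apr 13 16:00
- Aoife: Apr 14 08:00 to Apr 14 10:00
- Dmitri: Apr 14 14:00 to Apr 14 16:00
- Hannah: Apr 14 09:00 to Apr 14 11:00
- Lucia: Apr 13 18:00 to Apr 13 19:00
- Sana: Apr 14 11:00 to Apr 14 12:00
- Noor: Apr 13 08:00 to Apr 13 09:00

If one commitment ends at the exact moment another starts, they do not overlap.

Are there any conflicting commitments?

Yes

Two intervals overlap when each starts before the other ends.
Sorted by start: Noor, Omar, Lucia, Aoife, Hannah, Sana, Dmitri.
Omar starts after Noor ends, so nothing later overlaps Noor either.
Lucia starts after Omar ends, so nothing later overlaps Omar either.
Aoife starts after Lucia ends, so nothing later overlaps Lucia either.
Hannah starts before Aoife ends → Aoife and Hannah overlap.
That's a conflict, so the schedule is not conflict-free.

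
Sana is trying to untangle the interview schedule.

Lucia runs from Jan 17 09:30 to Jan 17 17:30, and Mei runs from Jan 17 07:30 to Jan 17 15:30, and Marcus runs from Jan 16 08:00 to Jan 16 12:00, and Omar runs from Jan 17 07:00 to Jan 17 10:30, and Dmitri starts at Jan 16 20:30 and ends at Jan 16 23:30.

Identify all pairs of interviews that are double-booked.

Two intervals overlap when each starts before the other ends.
Sorted by start: Marcus, Dmitri, Omar, Mei, Lucia.
Dmitri starts after Marcus ends; Marcus is clear from here.
Omar starts after Dmitri ends; Dmitri is clear from here.
Mei starts before Omar ends → Omar and Mei overlap.
Lucia starts before Omar ends → Omar and Lucia overlap.
Lucia starts before Mei ends → Mei and Lucia overlap.

Lucia & Mei, Lucia & Omar, Mei & Omar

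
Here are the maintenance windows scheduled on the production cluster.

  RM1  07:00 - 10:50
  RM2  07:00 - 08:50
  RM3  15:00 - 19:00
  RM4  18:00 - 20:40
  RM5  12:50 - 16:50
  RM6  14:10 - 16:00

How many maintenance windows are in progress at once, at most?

3

Sweep the timeline, counting +1 at each start and −1 at each end (ends before starts at a tie):
07:00 start RM1 → 1
07:00 start RM2 → 2
08:50 end RM2 → 1
10:50 end RM1 → 0
12:50 start RM5 → 1
14:10 start RM6 → 2
15:00 start RM3 → 3
16:00 end RM6 → 2
16:50 end RM5 → 1
18:00 start RM4 → 2
19:00 end RM3 → 1
20:40 end RM4 → 0
Peak is 3, at 15:00 (RM3, RM5, RM6).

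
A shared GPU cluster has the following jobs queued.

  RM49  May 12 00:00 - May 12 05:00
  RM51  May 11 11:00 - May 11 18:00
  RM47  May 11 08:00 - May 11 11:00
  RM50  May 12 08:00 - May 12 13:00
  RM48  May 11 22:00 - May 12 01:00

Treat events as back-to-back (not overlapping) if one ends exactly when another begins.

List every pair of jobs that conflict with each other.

Sorted by start: RM47, RM51, RM48, RM49, RM50.
RM51 starts exactly when RM47 ends (back-to-back, no overlap); RM47 is clear from here.
RM48 starts after RM51 ends; RM51 is clear from here.
RM49 starts before RM48 ends → RM48 and RM49 overlap.
RM50 starts after RM48 ends.
RM50 starts after RM49 ends.

RM48 & RM49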